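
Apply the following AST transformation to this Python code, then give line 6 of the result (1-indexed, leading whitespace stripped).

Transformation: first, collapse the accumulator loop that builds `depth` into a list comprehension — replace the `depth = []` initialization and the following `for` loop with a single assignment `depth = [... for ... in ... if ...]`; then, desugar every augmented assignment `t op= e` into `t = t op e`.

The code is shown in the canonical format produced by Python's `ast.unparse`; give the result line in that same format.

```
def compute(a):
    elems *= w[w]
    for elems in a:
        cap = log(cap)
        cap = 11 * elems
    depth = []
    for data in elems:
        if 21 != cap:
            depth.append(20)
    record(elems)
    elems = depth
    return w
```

depth = [20 for data in elems if 21 != cap]

Transformed code:
def compute(a):
    elems = elems * w[w]
    for elems in a:
        cap = log(cap)
        cap = 11 * elems
    depth = [20 for data in elems if 21 != cap]
    record(elems)
    elems = depth
    return w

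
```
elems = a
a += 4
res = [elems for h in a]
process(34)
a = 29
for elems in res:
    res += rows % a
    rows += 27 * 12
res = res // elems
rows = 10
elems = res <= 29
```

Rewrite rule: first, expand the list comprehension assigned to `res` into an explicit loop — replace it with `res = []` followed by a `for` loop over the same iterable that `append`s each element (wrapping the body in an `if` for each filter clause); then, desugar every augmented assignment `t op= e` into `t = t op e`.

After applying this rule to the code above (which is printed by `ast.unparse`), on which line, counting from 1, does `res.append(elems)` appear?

Transformed code:
elems = a
a = a + 4
res = []
for h in a:
    res.append(elems)
process(34)
a = 29
for elems in res:
    res = res + rows % a
    rows = rows + 27 * 12
res = res // elems
rows = 10
elems = res <= 29

5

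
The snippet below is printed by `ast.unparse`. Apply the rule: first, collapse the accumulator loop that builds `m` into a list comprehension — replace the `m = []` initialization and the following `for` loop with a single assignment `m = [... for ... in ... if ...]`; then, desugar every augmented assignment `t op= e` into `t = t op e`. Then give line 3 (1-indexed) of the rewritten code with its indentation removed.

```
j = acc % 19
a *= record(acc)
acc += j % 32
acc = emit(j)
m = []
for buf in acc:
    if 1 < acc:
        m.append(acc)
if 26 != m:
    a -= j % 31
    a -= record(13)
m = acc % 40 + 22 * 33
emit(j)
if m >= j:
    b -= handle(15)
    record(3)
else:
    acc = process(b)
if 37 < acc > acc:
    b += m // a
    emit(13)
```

Transformed code:
j = acc % 19
a = a * record(acc)
acc = acc + j % 32
acc = emit(j)
m = [acc for buf in acc if 1 < acc]
if 26 != m:
    a = a - j % 31
    a = a - record(13)
m = acc % 40 + 22 * 33
emit(j)
if m >= j:
    b = b - handle(15)
    record(3)
else:
    acc = process(b)
if 37 < acc > acc:
    b = b + m // a
    emit(13)

acc = acc + j % 32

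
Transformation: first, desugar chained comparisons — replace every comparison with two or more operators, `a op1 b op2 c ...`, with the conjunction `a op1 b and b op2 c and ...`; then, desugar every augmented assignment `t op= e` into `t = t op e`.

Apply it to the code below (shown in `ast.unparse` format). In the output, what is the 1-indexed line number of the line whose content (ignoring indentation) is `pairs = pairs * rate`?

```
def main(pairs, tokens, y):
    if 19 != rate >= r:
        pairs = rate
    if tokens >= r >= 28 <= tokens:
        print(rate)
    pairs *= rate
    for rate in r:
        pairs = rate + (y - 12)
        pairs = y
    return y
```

6

Transformed code:
def main(pairs, tokens, y):
    if 19 != rate and rate >= r:
        pairs = rate
    if tokens >= r and r >= 28 and (28 <= tokens):
        print(rate)
    pairs = pairs * rate
    for rate in r:
        pairs = rate + (y - 12)
        pairs = y
    return y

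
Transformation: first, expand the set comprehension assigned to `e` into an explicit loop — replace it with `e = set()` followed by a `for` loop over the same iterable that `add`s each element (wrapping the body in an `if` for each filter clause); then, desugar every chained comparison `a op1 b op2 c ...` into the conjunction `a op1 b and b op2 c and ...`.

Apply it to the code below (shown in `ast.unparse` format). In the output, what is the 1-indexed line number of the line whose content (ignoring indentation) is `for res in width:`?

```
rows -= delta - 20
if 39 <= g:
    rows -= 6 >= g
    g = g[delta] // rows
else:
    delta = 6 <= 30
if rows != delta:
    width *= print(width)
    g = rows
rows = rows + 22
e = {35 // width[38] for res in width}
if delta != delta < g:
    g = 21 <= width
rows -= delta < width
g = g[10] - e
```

Transformed code:
rows -= delta - 20
if 39 <= g:
    rows -= 6 >= g
    g = g[delta] // rows
else:
    delta = 6 <= 30
if rows != delta:
    width *= print(width)
    g = rows
rows = rows + 22
e = set()
for res in width:
    e.add(35 // width[38])
if delta != delta and delta < g:
    g = 21 <= width
rows -= delta < width
g = g[10] - e

12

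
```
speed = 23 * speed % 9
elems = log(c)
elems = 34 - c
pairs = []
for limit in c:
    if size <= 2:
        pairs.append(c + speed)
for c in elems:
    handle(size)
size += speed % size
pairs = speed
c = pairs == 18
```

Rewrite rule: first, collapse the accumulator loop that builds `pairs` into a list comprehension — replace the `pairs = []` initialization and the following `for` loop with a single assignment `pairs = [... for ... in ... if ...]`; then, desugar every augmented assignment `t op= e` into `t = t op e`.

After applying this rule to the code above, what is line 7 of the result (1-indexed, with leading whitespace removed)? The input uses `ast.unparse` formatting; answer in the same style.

size = size + speed % size

Transformed code:
speed = 23 * speed % 9
elems = log(c)
elems = 34 - c
pairs = [c + speed for limit in c if size <= 2]
for c in elems:
    handle(size)
size = size + speed % size
pairs = speed
c = pairs == 18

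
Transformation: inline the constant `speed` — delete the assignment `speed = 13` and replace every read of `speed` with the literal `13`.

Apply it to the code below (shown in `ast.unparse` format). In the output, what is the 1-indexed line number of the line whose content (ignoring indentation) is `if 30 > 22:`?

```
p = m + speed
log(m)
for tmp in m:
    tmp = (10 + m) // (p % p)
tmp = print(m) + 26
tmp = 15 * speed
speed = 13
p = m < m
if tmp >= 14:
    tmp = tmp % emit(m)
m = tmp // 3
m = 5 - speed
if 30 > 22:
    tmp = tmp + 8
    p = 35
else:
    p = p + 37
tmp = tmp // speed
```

Transformed code:
p = m + 13
log(m)
for tmp in m:
    tmp = (10 + m) // (p % p)
tmp = print(m) + 26
tmp = 15 * 13
p = m < m
if tmp >= 14:
    tmp = tmp % emit(m)
m = tmp // 3
m = 5 - 13
if 30 > 22:
    tmp = tmp + 8
    p = 35
else:
    p = p + 37
tmp = tmp // 13

12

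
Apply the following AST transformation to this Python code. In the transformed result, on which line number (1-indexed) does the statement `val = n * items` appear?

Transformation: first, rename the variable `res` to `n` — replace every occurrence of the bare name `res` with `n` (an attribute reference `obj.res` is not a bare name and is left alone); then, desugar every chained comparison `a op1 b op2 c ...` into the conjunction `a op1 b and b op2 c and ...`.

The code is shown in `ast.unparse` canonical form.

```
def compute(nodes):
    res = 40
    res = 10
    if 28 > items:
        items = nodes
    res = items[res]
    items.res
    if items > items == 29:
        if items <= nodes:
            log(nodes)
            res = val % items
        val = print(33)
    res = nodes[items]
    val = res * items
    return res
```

14

Transformed code:
def compute(nodes):
    n = 40
    n = 10
    if 28 > items:
        items = nodes
    n = items[n]
    items.res
    if items > items and items == 29:
        if items <= nodes:
            log(nodes)
            n = val % items
        val = print(33)
    n = nodes[items]
    val = n * items
    return n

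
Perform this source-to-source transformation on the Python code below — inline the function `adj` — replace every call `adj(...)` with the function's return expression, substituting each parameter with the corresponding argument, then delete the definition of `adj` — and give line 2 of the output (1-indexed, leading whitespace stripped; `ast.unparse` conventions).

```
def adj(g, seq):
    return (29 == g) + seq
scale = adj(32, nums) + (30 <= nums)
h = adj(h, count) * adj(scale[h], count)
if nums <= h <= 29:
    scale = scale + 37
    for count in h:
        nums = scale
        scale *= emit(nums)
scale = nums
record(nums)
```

h = ((29 == h) + count) * ((29 == scale[h]) + count)

Transformed code:
scale = (29 == 32) + nums + (30 <= nums)
h = ((29 == h) + count) * ((29 == scale[h]) + count)
if nums <= h <= 29:
    scale = scale + 37
    for count in h:
        nums = scale
        scale *= emit(nums)
scale = nums
record(nums)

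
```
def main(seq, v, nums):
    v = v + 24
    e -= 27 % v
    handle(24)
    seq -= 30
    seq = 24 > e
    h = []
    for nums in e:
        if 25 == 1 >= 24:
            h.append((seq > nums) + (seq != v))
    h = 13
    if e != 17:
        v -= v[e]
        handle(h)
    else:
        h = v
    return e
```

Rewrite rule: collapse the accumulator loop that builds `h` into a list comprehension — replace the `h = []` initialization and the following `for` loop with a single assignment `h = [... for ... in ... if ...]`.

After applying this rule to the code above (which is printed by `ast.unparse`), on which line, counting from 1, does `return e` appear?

Transformed code:
def main(seq, v, nums):
    v = v + 24
    e -= 27 % v
    handle(24)
    seq -= 30
    seq = 24 > e
    h = [(seq > nums) + (seq != v) for nums in e if 25 == 1 >= 24]
    h = 13
    if e != 17:
        v -= v[e]
        handle(h)
    else:
        h = v
    return e

14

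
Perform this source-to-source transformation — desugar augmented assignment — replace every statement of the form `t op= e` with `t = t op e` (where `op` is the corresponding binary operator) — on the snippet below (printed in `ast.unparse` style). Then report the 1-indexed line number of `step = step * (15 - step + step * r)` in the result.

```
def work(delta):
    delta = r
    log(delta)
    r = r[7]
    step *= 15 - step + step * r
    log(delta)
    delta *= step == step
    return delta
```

5

Transformed code:
def work(delta):
    delta = r
    log(delta)
    r = r[7]
    step = step * (15 - step + step * r)
    log(delta)
    delta = delta * (step == step)
    return delta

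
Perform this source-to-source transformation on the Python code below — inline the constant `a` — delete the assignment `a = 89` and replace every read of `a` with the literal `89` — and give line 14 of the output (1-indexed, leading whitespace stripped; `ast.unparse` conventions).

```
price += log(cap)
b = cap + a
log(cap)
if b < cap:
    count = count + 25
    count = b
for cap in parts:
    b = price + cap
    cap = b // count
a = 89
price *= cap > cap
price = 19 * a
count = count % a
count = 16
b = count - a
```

b = count - 89

Transformed code:
price += log(cap)
b = cap + 89
log(cap)
if b < cap:
    count = count + 25
    count = b
for cap in parts:
    b = price + cap
    cap = b // count
price *= cap > cap
price = 19 * 89
count = count % 89
count = 16
b = count - 89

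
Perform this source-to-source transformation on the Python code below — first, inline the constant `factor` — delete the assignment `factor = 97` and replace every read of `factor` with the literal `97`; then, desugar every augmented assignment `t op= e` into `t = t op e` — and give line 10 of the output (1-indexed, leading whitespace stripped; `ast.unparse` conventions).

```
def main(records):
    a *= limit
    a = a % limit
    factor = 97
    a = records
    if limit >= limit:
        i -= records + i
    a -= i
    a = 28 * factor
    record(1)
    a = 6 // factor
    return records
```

Transformed code:
def main(records):
    a = a * limit
    a = a % limit
    a = records
    if limit >= limit:
        i = i - (records + i)
    a = a - i
    a = 28 * 97
    record(1)
    a = 6 // 97
    return records

a = 6 // 97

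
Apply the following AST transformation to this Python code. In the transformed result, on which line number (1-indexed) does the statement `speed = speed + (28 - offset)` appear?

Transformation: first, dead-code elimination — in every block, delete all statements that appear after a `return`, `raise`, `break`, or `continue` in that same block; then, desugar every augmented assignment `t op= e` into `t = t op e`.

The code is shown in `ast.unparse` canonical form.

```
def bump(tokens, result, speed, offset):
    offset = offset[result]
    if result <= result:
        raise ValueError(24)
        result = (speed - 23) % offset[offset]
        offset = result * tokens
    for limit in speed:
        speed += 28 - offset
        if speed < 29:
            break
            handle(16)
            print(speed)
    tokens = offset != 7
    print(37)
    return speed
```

Transformed code:
def bump(tokens, result, speed, offset):
    offset = offset[result]
    if result <= result:
        raise ValueError(24)
    for limit in speed:
        speed = speed + (28 - offset)
        if speed < 29:
            break
    tokens = offset != 7
    print(37)
    return speed

6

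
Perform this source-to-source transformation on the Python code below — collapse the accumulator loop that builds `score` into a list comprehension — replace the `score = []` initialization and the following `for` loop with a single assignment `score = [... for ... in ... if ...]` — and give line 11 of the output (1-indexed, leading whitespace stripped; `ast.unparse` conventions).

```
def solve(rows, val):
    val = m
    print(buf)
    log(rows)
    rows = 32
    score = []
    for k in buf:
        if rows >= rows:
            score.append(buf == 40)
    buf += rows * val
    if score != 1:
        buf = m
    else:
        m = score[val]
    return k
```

Transformed code:
def solve(rows, val):
    val = m
    print(buf)
    log(rows)
    rows = 32
    score = [buf == 40 for k in buf if rows >= rows]
    buf += rows * val
    if score != 1:
        buf = m
    else:
        m = score[val]
    return k

m = score[val]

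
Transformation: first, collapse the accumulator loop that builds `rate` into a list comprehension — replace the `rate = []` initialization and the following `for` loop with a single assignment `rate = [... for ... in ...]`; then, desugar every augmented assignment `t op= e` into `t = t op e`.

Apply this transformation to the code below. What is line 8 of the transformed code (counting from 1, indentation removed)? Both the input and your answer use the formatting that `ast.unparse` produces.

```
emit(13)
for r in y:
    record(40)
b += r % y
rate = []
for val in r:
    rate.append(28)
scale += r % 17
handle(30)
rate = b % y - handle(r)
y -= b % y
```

rate = b % y - handle(r)

Transformed code:
emit(13)
for r in y:
    record(40)
b = b + r % y
rate = [28 for val in r]
scale = scale + r % 17
handle(30)
rate = b % y - handle(r)
y = y - b % y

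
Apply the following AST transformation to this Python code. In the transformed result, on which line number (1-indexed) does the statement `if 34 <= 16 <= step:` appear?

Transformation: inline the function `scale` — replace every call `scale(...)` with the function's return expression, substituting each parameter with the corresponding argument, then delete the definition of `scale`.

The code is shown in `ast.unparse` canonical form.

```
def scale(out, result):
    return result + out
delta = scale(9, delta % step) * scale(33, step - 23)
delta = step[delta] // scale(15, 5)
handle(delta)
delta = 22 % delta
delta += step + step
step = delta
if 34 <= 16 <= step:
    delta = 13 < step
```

Transformed code:
delta = (delta % step + 9) * (step - 23 + 33)
delta = step[delta] // (5 + 15)
handle(delta)
delta = 22 % delta
delta += step + step
step = delta
if 34 <= 16 <= step:
    delta = 13 < step

7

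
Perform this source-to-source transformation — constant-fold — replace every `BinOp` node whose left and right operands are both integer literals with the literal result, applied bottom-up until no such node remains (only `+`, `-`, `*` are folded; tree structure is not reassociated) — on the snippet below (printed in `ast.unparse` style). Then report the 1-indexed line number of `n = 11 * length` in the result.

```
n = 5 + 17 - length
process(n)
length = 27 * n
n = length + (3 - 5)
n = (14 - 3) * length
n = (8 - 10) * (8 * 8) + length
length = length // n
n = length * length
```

5

Transformed code:
n = 22 - length
process(n)
length = 27 * n
n = length + -2
n = 11 * length
n = -128 + length
length = length // n
n = length * length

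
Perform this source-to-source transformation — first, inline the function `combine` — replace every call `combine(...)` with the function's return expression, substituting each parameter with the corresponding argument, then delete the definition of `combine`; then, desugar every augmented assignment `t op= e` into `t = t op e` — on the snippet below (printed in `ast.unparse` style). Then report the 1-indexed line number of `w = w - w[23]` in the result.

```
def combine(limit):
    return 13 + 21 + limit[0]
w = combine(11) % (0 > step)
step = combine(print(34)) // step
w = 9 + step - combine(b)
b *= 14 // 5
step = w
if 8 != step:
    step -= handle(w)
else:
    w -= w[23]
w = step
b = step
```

9

Transformed code:
w = (13 + 21 + 11[0]) % (0 > step)
step = (13 + 21 + print(34)[0]) // step
w = 9 + step - (13 + 21 + b[0])
b = b * (14 // 5)
step = w
if 8 != step:
    step = step - handle(w)
else:
    w = w - w[23]
w = step
b = step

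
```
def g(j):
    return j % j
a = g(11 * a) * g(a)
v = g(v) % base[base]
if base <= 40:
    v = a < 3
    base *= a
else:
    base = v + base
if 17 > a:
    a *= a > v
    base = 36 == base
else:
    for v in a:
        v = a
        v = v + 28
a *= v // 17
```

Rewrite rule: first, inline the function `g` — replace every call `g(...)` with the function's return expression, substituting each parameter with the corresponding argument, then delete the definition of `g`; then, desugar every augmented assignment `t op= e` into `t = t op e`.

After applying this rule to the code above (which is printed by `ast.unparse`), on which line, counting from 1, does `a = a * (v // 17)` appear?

Transformed code:
a = 11 * a % (11 * a) * (a % a)
v = v % v % base[base]
if base <= 40:
    v = a < 3
    base = base * a
else:
    base = v + base
if 17 > a:
    a = a * (a > v)
    base = 36 == base
else:
    for v in a:
        v = a
        v = v + 28
a = a * (v // 17)

15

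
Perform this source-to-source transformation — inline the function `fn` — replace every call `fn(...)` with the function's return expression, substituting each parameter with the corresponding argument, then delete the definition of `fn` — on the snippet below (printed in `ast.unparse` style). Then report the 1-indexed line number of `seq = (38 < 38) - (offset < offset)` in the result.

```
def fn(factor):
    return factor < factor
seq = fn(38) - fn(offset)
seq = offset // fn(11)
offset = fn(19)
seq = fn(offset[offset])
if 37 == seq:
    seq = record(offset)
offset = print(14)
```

Transformed code:
seq = (38 < 38) - (offset < offset)
seq = offset // (11 < 11)
offset = 19 < 19
seq = offset[offset] < offset[offset]
if 37 == seq:
    seq = record(offset)
offset = print(14)

1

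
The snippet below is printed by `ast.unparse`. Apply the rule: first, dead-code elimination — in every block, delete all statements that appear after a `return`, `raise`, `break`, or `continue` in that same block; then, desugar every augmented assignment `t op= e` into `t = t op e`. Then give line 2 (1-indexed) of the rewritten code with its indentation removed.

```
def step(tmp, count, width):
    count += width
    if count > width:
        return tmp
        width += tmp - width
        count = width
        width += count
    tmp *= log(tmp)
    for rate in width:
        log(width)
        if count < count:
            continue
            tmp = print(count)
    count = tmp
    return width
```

Transformed code:
def step(tmp, count, width):
    count = count + width
    if count > width:
        return tmp
    tmp = tmp * log(tmp)
    for rate in width:
        log(width)
        if count < count:
            continue
    count = tmp
    return width

count = count + width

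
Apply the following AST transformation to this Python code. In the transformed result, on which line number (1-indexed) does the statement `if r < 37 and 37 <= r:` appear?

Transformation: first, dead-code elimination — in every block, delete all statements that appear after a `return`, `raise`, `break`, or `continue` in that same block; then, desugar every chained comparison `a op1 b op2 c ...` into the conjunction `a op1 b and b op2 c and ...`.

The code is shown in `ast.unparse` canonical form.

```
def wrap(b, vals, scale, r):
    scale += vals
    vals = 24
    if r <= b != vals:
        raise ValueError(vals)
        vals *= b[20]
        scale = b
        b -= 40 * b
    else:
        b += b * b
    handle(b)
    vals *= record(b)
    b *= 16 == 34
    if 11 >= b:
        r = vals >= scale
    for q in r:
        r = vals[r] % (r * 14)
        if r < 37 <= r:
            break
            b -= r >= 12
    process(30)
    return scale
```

Transformed code:
def wrap(b, vals, scale, r):
    scale += vals
    vals = 24
    if r <= b and b != vals:
        raise ValueError(vals)
    else:
        b += b * b
    handle(b)
    vals *= record(b)
    b *= 16 == 34
    if 11 >= b:
        r = vals >= scale
    for q in r:
        r = vals[r] % (r * 14)
        if r < 37 and 37 <= r:
            break
    process(30)
    return scale

15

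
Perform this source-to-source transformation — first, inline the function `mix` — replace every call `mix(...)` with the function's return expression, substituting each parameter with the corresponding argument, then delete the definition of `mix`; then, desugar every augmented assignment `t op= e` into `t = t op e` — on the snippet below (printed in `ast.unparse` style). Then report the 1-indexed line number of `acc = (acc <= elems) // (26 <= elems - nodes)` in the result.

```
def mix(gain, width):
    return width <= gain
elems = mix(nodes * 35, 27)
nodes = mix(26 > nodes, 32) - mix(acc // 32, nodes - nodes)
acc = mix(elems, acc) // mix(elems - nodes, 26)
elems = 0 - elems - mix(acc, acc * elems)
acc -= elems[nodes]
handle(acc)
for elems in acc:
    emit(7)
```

3

Transformed code:
elems = 27 <= nodes * 35
nodes = (32 <= (26 > nodes)) - (nodes - nodes <= acc // 32)
acc = (acc <= elems) // (26 <= elems - nodes)
elems = 0 - elems - (acc * elems <= acc)
acc = acc - elems[nodes]
handle(acc)
for elems in acc:
    emit(7)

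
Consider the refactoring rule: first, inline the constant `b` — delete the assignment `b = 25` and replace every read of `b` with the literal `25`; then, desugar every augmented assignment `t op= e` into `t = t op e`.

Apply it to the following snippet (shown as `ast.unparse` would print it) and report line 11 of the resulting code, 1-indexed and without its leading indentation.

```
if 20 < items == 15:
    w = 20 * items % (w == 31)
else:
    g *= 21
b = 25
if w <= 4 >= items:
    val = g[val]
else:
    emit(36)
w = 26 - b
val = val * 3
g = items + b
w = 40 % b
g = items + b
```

g = items + 25

Transformed code:
if 20 < items == 15:
    w = 20 * items % (w == 31)
else:
    g = g * 21
if w <= 4 >= items:
    val = g[val]
else:
    emit(36)
w = 26 - 25
val = val * 3
g = items + 25
w = 40 % 25
g = items + 25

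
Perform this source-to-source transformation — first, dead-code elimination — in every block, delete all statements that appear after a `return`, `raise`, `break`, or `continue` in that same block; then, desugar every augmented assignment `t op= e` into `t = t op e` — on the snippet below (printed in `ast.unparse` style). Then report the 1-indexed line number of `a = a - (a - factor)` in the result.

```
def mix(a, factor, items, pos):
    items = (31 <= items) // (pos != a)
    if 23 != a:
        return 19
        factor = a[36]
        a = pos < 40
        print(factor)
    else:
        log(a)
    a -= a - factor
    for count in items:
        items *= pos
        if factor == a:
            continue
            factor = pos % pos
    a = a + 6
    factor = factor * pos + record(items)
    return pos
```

Transformed code:
def mix(a, factor, items, pos):
    items = (31 <= items) // (pos != a)
    if 23 != a:
        return 19
    else:
        log(a)
    a = a - (a - factor)
    for count in items:
        items = items * pos
        if factor == a:
            continue
    a = a + 6
    factor = factor * pos + record(items)
    return pos

7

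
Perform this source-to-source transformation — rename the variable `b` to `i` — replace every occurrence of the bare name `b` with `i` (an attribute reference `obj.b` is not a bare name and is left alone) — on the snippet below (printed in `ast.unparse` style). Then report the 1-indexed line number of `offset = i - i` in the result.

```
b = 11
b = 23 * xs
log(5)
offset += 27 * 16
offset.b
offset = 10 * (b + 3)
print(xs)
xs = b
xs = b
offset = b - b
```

Transformed code:
i = 11
i = 23 * xs
log(5)
offset += 27 * 16
offset.b
offset = 10 * (i + 3)
print(xs)
xs = i
xs = i
offset = i - i

10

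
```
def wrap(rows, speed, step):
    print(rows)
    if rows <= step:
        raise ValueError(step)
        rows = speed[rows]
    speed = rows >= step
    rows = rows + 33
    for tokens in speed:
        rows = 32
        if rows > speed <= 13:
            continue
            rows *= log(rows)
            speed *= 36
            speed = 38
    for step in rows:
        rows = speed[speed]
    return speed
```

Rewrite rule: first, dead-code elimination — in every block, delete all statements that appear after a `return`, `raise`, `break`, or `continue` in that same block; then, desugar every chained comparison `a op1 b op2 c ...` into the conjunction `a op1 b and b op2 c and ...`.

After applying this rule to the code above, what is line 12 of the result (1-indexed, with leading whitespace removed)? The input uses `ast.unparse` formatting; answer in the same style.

Transformed code:
def wrap(rows, speed, step):
    print(rows)
    if rows <= step:
        raise ValueError(step)
    speed = rows >= step
    rows = rows + 33
    for tokens in speed:
        rows = 32
        if rows > speed and speed <= 13:
            continue
    for step in rows:
        rows = speed[speed]
    return speed

rows = speed[speed]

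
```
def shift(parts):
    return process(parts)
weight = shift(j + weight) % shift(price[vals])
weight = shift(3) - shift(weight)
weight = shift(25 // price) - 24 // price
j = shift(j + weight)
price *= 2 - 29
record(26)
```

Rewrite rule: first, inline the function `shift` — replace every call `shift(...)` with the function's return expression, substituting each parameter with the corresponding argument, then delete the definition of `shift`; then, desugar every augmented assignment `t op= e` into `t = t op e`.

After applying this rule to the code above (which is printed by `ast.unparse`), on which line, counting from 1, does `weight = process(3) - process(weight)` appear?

Transformed code:
weight = process(j + weight) % process(price[vals])
weight = process(3) - process(weight)
weight = process(25 // price) - 24 // price
j = process(j + weight)
price = price * (2 - 29)
record(26)

2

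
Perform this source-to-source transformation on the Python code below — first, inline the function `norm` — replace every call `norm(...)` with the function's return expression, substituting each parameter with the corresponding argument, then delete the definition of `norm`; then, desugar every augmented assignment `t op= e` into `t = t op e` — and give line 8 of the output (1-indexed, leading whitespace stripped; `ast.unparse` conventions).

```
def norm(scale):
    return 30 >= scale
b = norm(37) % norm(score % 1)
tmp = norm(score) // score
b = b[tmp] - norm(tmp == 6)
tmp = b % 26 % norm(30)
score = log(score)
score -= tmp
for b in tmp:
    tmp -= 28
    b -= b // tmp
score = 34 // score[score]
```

tmp = tmp - 28

Transformed code:
b = (30 >= 37) % (30 >= score % 1)
tmp = (30 >= score) // score
b = b[tmp] - (30 >= (tmp == 6))
tmp = b % 26 % (30 >= 30)
score = log(score)
score = score - tmp
for b in tmp:
    tmp = tmp - 28
    b = b - b // tmp
score = 34 // score[score]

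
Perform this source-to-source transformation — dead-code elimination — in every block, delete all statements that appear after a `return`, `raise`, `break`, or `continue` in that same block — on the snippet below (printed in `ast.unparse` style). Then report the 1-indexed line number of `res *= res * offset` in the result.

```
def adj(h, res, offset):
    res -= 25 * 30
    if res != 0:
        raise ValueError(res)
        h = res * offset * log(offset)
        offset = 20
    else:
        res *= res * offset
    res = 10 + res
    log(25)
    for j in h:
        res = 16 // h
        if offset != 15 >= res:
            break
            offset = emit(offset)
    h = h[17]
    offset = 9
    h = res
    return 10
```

6

Transformed code:
def adj(h, res, offset):
    res -= 25 * 30
    if res != 0:
        raise ValueError(res)
    else:
        res *= res * offset
    res = 10 + res
    log(25)
    for j in h:
        res = 16 // h
        if offset != 15 >= res:
            break
    h = h[17]
    offset = 9
    h = res
    return 10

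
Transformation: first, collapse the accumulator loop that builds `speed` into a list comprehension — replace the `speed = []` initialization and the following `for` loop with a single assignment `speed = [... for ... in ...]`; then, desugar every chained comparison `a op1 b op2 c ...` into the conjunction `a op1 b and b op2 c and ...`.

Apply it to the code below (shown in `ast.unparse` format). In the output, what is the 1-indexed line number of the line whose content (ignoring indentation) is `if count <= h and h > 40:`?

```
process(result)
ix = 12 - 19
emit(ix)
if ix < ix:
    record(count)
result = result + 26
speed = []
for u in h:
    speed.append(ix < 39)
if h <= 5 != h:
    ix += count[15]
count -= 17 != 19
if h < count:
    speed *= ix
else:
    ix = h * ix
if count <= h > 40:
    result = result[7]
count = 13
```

15

Transformed code:
process(result)
ix = 12 - 19
emit(ix)
if ix < ix:
    record(count)
result = result + 26
speed = [ix < 39 for u in h]
if h <= 5 and 5 != h:
    ix += count[15]
count -= 17 != 19
if h < count:
    speed *= ix
else:
    ix = h * ix
if count <= h and h > 40:
    result = result[7]
count = 13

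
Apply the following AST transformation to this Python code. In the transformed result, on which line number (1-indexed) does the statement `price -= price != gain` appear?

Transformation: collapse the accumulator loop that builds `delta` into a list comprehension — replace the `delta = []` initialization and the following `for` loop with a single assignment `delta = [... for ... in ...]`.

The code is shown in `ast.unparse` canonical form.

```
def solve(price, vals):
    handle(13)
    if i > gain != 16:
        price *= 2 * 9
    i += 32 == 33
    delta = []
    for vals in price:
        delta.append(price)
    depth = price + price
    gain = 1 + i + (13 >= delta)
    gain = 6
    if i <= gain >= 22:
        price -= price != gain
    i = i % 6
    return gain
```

Transformed code:
def solve(price, vals):
    handle(13)
    if i > gain != 16:
        price *= 2 * 9
    i += 32 == 33
    delta = [price for vals in price]
    depth = price + price
    gain = 1 + i + (13 >= delta)
    gain = 6
    if i <= gain >= 22:
        price -= price != gain
    i = i % 6
    return gain

11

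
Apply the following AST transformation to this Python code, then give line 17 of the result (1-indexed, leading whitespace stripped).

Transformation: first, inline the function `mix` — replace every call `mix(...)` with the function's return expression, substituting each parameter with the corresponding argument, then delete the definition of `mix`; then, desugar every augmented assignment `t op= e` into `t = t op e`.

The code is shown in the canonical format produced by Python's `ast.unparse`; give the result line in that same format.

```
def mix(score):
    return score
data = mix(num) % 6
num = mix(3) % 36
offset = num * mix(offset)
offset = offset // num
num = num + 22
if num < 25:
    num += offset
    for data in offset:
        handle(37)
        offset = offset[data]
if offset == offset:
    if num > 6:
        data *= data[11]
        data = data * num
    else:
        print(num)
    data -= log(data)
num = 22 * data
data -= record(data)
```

data = data - log(data)

Transformed code:
data = num % 6
num = 3 % 36
offset = num * offset
offset = offset // num
num = num + 22
if num < 25:
    num = num + offset
    for data in offset:
        handle(37)
        offset = offset[data]
if offset == offset:
    if num > 6:
        data = data * data[11]
        data = data * num
    else:
        print(num)
    data = data - log(data)
num = 22 * data
data = data - record(data)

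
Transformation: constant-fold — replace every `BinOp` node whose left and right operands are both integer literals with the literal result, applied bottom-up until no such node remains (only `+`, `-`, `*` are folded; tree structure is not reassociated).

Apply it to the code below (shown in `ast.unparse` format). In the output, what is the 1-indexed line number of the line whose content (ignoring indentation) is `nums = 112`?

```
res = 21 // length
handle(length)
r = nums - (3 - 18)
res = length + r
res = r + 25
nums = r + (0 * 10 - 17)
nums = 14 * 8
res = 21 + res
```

Transformed code:
res = 21 // length
handle(length)
r = nums - -15
res = length + r
res = r + 25
nums = r + -17
nums = 112
res = 21 + res

7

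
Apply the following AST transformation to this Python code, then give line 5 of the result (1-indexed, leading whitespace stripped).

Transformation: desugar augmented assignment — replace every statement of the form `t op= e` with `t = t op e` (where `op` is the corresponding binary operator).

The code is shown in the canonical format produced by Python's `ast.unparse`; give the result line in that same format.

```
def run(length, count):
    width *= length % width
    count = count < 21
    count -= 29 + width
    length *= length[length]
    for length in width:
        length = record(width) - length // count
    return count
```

Transformed code:
def run(length, count):
    width = width * (length % width)
    count = count < 21
    count = count - (29 + width)
    length = length * length[length]
    for length in width:
        length = record(width) - length // count
    return count

length = length * length[length]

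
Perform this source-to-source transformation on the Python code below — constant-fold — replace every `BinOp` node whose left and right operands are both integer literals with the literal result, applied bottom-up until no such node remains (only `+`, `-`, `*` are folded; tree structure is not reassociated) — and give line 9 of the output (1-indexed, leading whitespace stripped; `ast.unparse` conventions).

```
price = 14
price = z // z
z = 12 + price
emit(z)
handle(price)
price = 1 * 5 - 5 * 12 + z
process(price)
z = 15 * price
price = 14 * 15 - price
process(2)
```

Transformed code:
price = 14
price = z // z
z = 12 + price
emit(z)
handle(price)
price = -55 + z
process(price)
z = 15 * price
price = 210 - price
process(2)

price = 210 - price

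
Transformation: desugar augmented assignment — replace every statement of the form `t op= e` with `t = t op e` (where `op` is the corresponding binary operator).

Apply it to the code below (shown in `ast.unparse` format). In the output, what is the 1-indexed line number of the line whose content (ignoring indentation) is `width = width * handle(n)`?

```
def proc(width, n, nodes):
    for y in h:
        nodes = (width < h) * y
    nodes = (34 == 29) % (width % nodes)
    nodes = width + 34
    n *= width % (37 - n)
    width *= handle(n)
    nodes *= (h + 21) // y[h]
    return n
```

7

Transformed code:
def proc(width, n, nodes):
    for y in h:
        nodes = (width < h) * y
    nodes = (34 == 29) % (width % nodes)
    nodes = width + 34
    n = n * (width % (37 - n))
    width = width * handle(n)
    nodes = nodes * ((h + 21) // y[h])
    return n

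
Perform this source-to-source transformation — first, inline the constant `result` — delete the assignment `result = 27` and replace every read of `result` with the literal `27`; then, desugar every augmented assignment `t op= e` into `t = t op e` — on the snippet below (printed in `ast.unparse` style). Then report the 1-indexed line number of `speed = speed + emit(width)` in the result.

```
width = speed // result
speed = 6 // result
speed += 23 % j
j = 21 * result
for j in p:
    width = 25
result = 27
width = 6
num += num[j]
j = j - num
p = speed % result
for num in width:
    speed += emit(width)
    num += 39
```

Transformed code:
width = speed // 27
speed = 6 // 27
speed = speed + 23 % j
j = 21 * 27
for j in p:
    width = 25
width = 6
num = num + num[j]
j = j - num
p = speed % 27
for num in width:
    speed = speed + emit(width)
    num = num + 39

12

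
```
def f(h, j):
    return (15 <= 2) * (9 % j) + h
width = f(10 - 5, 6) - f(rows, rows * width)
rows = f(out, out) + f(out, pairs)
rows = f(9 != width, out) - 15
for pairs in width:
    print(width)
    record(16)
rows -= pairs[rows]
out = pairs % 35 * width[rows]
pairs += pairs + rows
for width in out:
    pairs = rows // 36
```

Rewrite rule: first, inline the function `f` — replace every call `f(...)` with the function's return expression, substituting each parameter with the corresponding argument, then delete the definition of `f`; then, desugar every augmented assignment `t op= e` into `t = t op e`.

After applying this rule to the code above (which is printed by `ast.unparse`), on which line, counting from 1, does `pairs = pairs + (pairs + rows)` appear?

9

Transformed code:
width = (15 <= 2) * (9 % 6) + (10 - 5) - ((15 <= 2) * (9 % (rows * width)) + rows)
rows = (15 <= 2) * (9 % out) + out + ((15 <= 2) * (9 % pairs) + out)
rows = (15 <= 2) * (9 % out) + (9 != width) - 15
for pairs in width:
    print(width)
    record(16)
rows = rows - pairs[rows]
out = pairs % 35 * width[rows]
pairs = pairs + (pairs + rows)
for width in out:
    pairs = rows // 36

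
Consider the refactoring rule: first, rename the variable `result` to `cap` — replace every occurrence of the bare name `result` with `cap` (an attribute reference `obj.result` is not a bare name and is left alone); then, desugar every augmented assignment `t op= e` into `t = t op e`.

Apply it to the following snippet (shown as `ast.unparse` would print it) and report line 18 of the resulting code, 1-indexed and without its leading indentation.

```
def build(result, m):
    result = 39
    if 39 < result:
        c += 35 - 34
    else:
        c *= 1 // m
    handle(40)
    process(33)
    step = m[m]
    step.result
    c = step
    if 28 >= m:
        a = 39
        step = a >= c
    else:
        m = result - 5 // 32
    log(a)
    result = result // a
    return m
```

Transformed code:
def build(cap, m):
    cap = 39
    if 39 < cap:
        c = c + (35 - 34)
    else:
        c = c * (1 // m)
    handle(40)
    process(33)
    step = m[m]
    step.result
    c = step
    if 28 >= m:
        a = 39
        step = a >= c
    else:
        m = cap - 5 // 32
    log(a)
    cap = cap // a
    return m

cap = cap // a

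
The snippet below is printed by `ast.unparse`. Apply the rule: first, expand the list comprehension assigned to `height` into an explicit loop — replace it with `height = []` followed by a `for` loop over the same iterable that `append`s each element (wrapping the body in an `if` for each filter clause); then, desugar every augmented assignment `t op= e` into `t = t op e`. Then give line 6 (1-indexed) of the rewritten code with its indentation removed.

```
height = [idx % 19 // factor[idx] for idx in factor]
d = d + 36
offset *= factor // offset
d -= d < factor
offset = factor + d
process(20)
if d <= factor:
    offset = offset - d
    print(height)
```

d = d - (d < factor)

Transformed code:
height = []
for idx in factor:
    height.append(idx % 19 // factor[idx])
d = d + 36
offset = offset * (factor // offset)
d = d - (d < factor)
offset = factor + d
process(20)
if d <= factor:
    offset = offset - d
    print(height)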